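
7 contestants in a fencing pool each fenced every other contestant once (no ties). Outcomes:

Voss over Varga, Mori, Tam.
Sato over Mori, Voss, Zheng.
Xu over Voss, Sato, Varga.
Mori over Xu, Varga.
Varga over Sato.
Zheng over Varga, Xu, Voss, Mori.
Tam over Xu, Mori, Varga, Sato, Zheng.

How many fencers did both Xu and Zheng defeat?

Xu beat: Voss, Varga, Sato.
Zheng beat: Xu, Voss, Mori, Varga.
Both beat: Voss, Varga — 2.

2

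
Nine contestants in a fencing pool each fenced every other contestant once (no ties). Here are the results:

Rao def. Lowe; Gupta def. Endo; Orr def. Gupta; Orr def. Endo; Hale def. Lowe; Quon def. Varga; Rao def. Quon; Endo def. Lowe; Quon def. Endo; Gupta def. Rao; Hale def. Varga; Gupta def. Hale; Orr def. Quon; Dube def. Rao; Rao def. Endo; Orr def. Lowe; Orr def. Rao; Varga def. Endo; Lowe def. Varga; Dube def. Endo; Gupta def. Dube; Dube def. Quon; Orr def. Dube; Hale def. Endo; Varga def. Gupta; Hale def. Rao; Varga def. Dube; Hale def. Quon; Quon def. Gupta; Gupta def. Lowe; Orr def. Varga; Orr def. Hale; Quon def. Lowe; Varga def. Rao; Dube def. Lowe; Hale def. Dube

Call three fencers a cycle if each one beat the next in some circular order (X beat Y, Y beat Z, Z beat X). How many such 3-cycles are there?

Win totals: Quon 4, Gupta 5, Lowe 1, Dube 4, Orr 8, Rao 3, Varga 4, Hale 6, Endo 1.
A fencer with w wins dominates both others in C(w,2) triples; summing gives 6 + 10 + 0 + 6 + 28 + 3 + 6 + 15 + 0 = 74 transitive triples.
Total triples C(9,3) = 84, so cyclic triples = 84 − 74 = 10.

10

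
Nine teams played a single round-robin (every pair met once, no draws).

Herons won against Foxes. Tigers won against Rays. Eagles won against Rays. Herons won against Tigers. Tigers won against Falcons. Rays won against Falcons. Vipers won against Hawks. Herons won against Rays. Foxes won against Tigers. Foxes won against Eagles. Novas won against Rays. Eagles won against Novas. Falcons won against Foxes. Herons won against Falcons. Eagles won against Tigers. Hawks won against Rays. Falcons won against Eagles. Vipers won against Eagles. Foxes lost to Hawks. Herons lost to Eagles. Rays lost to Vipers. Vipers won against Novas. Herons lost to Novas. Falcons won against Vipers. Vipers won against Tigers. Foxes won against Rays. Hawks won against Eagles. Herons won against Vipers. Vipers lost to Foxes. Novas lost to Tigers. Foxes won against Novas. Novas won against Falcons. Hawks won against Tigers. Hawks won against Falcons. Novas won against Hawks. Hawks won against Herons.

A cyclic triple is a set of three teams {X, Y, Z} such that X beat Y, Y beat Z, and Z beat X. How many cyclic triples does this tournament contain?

21

Win totals: Falcons 3, Tigers 3, Novas 4, Herons 5, Vipers 5, Foxes 5, Rays 1, Eagles 4, Hawks 6.
A team with w wins dominates both others in C(w,2) triples; summing gives 3 + 3 + 6 + 10 + 10 + 10 + 0 + 6 + 15 = 63 transitive triples.
Total triples C(9,3) = 84, so cyclic triples = 84 − 63 = 21.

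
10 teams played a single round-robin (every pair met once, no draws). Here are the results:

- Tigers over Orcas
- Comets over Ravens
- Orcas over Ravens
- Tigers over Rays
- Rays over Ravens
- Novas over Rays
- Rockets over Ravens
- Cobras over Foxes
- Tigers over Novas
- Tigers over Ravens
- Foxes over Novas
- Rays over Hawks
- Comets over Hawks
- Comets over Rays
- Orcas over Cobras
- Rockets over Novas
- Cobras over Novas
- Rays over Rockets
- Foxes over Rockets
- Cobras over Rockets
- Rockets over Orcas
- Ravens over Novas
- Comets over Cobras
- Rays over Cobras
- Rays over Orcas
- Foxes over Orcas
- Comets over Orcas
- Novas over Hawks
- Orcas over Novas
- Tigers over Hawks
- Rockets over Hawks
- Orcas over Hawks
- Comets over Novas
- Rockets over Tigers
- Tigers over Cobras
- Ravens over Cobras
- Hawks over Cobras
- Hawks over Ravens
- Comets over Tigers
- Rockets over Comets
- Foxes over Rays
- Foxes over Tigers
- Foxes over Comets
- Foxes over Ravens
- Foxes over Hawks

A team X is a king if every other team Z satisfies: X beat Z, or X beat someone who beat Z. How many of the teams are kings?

4

Novas cannot reach Comets, Tigers, Foxes in two steps.
Comets reaches everyone (king).
Rockets cannot reach Foxes in two steps.
Tigers cannot reach Comets in two steps.
Orcas cannot reach Comets, Tigers in two steps.
Ravens cannot reach Comets, Tigers, Orcas in two steps.
Foxes reaches everyone (king).
Cobras reaches everyone (king).
Hawks cannot reach Comets, Tigers, Orcas, Rays in two steps.
Rays reaches everyone (king).
Kings: Comets, Foxes, Cobras, Rays — 4.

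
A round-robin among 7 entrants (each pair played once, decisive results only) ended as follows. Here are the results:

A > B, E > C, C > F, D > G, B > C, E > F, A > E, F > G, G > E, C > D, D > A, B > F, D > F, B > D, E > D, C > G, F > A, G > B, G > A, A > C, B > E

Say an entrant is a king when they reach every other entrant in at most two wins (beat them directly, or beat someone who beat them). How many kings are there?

5

A reaches everyone (king).
B reaches everyone (king).
C reaches everyone (king).
D reaches everyone (king).
E cannot reach B in two steps.
F cannot reach D in two steps.
G reaches everyone (king).
Kings: A, B, C, D, G — 5.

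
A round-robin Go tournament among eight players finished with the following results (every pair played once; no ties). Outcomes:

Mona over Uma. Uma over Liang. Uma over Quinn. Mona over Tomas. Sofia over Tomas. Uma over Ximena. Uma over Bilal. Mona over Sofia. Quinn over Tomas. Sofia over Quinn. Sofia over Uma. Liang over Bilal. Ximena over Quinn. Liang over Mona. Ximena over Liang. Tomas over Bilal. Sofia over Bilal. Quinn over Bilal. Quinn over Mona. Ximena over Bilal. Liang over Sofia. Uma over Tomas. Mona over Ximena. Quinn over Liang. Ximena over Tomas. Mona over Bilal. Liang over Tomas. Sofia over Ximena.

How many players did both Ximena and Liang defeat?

2

Ximena beat: Tomas, Quinn, Liang, Bilal.
Liang beat: Tomas, Sofia, Bilal, Mona.
Both beat: Tomas, Bilal — 2.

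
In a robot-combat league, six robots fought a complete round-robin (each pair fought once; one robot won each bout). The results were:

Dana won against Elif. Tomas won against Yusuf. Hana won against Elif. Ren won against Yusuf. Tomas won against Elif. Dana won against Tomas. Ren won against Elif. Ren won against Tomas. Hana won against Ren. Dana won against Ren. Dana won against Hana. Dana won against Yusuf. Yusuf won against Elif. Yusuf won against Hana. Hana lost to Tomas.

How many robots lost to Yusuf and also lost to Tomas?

Yusuf beat: Hana, Elif.
Tomas beat: Hana, Yusuf, Elif.
Both beat: Hana, Elif — 2.

2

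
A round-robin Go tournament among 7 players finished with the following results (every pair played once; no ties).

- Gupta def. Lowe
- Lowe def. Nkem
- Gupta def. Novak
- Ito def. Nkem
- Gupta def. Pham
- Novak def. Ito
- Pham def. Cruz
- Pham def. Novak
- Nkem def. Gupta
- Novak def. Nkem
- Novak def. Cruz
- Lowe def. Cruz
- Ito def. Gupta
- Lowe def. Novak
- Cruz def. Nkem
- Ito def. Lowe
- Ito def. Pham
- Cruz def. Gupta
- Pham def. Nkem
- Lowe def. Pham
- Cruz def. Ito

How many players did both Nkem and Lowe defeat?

0

Nkem beat: Gupta.
Lowe beat: Pham, Novak, Nkem, Cruz.
No one was beaten by both.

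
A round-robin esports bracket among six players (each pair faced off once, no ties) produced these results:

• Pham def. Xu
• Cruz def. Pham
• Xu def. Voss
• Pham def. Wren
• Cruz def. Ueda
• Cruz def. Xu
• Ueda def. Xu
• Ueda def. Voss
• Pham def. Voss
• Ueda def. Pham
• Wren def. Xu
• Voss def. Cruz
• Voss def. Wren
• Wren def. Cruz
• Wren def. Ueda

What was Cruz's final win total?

Cruz's results: beat Pham, Xu, Ueda; lost to Wren, Voss.
That is 3 wins.

3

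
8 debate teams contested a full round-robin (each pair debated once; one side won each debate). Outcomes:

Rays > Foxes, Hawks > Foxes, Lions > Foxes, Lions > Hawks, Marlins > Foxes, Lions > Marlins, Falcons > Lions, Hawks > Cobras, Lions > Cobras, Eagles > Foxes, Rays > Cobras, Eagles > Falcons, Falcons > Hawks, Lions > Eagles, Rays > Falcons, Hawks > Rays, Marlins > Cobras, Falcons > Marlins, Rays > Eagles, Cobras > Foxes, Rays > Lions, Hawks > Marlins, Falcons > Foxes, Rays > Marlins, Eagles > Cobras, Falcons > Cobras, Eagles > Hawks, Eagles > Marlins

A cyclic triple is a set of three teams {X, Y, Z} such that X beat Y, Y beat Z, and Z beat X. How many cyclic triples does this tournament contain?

4

Win totals: Eagles 5, Rays 6, Marlins 2, Falcons 5, Lions 5, Foxes 0, Cobras 1, Hawks 4.
A team with w wins dominates both others in C(w,2) triples; summing gives 10 + 15 + 1 + 10 + 10 + 0 + 0 + 6 = 52 transitive triples.
Total triples C(8,3) = 56, so cyclic triples = 56 − 52 = 4.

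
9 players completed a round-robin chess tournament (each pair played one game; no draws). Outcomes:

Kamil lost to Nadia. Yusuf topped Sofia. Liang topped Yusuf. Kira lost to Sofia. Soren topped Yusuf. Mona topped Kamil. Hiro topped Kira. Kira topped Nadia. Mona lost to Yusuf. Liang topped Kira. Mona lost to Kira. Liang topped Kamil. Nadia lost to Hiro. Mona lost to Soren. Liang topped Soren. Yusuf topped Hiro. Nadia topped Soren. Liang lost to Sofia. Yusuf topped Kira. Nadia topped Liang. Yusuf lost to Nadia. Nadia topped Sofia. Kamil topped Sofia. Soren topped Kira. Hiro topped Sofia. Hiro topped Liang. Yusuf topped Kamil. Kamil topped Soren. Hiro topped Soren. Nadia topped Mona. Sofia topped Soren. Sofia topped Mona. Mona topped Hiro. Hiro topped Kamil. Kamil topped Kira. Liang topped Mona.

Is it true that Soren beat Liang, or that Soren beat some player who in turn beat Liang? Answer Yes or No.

Soren did not beat Liang directly.
Soren beat Mona, Kira, Yusuf, but each of them lost to Liang. No two-step path.

No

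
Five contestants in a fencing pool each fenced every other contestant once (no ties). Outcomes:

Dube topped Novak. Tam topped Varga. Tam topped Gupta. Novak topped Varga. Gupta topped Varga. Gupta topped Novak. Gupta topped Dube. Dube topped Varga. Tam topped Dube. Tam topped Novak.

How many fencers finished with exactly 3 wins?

Win totals: Varga 0, Gupta 3, Dube 2, Tam 4, Novak 1.
Exactly 3: Gupta — 1 fencer.

1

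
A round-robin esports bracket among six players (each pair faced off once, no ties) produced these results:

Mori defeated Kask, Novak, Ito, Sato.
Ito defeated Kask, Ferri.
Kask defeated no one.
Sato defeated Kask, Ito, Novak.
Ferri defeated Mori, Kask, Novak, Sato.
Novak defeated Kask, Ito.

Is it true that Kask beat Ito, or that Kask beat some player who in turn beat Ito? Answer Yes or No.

Kask did not beat Ito directly.
Kask beat no one, so there is no intermediate player.

No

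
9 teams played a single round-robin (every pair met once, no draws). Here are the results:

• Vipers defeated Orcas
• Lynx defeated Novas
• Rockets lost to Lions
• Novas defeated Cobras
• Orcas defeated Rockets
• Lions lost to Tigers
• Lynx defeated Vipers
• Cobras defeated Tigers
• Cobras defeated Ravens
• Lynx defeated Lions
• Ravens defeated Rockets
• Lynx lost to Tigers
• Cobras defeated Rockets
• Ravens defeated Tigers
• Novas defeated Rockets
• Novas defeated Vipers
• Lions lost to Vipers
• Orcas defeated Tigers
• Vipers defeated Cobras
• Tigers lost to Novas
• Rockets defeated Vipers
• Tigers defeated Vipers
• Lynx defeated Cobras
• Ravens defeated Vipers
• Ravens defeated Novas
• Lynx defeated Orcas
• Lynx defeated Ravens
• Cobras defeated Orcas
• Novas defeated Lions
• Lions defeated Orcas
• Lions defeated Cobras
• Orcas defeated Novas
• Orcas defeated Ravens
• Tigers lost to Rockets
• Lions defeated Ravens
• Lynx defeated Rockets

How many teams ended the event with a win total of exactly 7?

1

Win totals: Novas 5, Cobras 4, Rockets 2, Lynx 7, Lions 4, Orcas 4, Ravens 4, Tigers 3, Vipers 3.
Exactly 7: Lynx — 1 team.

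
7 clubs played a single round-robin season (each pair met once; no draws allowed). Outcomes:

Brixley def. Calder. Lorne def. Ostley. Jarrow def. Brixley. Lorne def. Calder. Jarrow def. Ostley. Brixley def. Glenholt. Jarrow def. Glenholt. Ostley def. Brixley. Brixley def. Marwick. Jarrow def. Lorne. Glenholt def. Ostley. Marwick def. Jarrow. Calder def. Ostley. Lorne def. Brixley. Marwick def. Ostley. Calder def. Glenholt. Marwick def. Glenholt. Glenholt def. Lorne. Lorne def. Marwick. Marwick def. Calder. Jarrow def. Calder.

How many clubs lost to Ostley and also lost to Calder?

Ostley beat: Brixley.
Calder beat: Glenholt, Ostley.
No one was beaten by both.

0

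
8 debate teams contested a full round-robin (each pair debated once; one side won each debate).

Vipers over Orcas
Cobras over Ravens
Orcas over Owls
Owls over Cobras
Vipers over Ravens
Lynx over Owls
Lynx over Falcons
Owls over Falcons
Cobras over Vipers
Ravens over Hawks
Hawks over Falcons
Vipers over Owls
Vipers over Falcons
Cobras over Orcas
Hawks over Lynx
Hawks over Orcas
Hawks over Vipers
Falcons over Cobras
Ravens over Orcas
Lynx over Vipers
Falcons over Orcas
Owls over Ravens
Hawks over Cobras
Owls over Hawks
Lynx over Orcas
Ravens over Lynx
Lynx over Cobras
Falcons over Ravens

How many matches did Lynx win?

5

Lynx's results: beat Orcas, Owls, Falcons, Vipers, Cobras; lost to Ravens, Hawks.
That is 5 wins.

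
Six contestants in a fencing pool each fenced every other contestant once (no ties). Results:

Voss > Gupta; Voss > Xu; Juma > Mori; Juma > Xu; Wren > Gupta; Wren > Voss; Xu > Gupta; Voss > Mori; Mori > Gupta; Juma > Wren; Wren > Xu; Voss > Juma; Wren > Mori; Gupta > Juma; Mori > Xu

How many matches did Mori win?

2

Mori's results: beat Xu, Gupta; lost to Juma, Voss, Wren.
That is 2 wins.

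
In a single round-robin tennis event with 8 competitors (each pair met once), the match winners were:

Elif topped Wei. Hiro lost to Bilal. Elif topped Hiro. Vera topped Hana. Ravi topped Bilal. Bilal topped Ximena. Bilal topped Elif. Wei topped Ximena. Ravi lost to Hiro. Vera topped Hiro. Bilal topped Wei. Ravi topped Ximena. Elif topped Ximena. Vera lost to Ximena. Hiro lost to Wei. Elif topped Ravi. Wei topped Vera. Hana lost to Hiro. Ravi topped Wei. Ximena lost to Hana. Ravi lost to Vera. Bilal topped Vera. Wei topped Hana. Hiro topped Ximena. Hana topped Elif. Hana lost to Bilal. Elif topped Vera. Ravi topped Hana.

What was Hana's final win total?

Hana's results: beat Elif, Ximena; lost to Bilal, Vera, Wei, Hiro, Ravi.
That is 2 wins.

2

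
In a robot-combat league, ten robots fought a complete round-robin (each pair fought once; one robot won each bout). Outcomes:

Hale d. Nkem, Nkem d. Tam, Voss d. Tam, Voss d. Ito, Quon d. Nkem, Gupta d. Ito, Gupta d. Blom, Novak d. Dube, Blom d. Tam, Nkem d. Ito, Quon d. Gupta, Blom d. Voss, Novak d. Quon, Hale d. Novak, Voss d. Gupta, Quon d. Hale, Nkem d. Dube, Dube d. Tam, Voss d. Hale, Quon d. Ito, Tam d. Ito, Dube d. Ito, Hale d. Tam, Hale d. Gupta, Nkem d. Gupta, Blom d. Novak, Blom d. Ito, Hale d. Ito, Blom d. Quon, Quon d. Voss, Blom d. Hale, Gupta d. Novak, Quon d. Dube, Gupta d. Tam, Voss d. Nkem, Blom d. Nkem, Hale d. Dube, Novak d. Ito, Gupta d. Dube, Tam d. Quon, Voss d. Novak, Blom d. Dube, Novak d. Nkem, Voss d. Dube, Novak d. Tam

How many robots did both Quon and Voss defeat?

5

Quon beat: Hale, Dube, Voss, Gupta, Nkem, Ito.
Voss beat: Hale, Dube, Gupta, Tam, Nkem, Ito, Novak.
Both beat: Hale, Dube, Gupta, Nkem, Ito — 5.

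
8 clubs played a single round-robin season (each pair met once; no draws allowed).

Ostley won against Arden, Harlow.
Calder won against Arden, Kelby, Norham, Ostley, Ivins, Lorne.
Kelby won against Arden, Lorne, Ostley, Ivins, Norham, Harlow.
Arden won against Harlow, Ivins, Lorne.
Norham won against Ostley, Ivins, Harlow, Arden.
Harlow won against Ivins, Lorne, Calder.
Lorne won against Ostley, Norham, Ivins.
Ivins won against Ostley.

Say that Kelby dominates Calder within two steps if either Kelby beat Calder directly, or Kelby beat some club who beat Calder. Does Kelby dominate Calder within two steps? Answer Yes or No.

Kelby did not beat Calder directly.
Kelby beat Ivins, Arden, Norham, Ostley, Lorne, Harlow. Of those, Harlow beat Calder.

Yes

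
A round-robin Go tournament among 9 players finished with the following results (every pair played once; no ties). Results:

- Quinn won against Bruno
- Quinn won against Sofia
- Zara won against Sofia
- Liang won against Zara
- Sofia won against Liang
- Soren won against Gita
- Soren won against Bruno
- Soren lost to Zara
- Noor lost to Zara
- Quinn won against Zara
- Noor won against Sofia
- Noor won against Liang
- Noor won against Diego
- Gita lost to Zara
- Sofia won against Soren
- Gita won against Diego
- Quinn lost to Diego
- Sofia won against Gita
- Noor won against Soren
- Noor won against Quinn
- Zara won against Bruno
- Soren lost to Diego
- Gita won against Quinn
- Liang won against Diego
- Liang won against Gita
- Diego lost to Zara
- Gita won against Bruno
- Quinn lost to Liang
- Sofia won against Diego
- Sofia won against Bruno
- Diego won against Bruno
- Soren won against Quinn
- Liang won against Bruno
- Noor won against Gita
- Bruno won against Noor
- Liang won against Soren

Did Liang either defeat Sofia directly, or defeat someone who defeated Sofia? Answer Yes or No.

Liang did not beat Sofia directly.
Liang beat Bruno, Soren, Quinn, Gita, Diego, Zara. Of those, Quinn beat Sofia.

Yes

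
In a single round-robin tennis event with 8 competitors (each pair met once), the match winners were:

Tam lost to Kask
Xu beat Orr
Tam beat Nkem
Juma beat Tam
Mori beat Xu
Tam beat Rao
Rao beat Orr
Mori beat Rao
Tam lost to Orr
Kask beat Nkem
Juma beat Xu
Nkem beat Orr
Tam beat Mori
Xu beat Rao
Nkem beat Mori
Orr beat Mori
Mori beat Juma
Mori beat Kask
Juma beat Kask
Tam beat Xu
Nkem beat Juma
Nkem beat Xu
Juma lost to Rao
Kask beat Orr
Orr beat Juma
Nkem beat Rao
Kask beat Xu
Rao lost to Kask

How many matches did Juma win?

3

Juma's results: beat Xu, Kask, Tam; lost to Nkem, Rao, Mori, Orr.
That is 3 wins.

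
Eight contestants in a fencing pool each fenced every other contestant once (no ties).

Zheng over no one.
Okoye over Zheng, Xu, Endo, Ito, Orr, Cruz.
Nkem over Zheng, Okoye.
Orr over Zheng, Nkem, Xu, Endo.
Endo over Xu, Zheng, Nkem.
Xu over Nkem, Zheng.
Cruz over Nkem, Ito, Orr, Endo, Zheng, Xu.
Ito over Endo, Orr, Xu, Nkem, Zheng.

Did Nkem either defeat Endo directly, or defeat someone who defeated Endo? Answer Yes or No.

Yes

Nkem did not beat Endo directly.
Nkem beat Okoye, Zheng. Of those, Okoye beat Endo.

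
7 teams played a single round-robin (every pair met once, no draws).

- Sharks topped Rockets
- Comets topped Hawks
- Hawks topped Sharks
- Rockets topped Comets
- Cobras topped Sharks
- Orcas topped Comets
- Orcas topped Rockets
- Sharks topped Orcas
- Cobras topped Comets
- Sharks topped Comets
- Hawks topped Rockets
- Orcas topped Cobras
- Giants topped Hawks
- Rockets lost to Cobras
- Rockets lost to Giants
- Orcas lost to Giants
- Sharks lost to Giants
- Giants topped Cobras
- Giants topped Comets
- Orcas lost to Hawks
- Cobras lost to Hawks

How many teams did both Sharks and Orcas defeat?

2

Sharks beat: Orcas, Comets, Rockets.
Orcas beat: Cobras, Comets, Rockets.
Both beat: Comets, Rockets — 2.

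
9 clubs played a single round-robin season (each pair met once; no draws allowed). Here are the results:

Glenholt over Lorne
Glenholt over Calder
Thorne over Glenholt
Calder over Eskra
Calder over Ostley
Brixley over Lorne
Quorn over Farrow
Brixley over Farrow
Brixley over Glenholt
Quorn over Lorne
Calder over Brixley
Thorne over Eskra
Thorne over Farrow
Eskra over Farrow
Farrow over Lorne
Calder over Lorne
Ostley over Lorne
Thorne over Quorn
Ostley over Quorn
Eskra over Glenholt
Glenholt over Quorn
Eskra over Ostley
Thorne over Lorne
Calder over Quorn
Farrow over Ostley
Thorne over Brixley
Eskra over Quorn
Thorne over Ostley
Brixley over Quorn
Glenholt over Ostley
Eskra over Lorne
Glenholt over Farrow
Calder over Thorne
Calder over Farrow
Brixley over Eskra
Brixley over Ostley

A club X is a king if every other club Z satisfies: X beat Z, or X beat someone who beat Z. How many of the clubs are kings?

Ostley cannot reach Brixley, Calder, Eskra, Glenholt, Thorne in two steps.
Brixley cannot reach Thorne in two steps.
Calder reaches everyone (king).
Lorne cannot reach Ostley, Brixley, Calder, Quorn, Eskra, Glenholt, Thorne, Farrow in two steps.
Quorn cannot reach Brixley, Calder, Eskra, Glenholt, Thorne in two steps.
Eskra cannot reach Brixley, Thorne in two steps.
Glenholt reaches everyone (king).
Thorne reaches everyone (king).
Farrow cannot reach Brixley, Calder, Eskra, Glenholt, Thorne in two steps.
Kings: Calder, Glenholt, Thorne — 3.

3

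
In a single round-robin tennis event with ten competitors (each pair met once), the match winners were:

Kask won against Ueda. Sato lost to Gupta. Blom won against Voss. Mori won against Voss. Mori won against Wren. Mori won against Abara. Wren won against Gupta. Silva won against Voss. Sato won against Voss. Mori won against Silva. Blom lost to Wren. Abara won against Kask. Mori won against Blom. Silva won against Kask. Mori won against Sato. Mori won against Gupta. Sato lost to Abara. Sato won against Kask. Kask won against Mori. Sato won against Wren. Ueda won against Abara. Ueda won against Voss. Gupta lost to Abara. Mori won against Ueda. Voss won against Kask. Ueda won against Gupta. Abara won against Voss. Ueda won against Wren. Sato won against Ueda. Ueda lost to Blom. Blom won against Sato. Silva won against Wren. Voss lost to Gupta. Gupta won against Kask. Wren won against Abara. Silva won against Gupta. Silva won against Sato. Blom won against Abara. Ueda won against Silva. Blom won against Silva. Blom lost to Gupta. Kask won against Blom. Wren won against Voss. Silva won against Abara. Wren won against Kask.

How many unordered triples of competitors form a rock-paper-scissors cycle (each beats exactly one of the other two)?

Win totals: Gupta 4, Wren 5, Voss 1, Ueda 5, Sato 4, Kask 3, Mori 8, Blom 5, Silva 6, Abara 4.
A competitor with w wins dominates both others in C(w,2) triples; summing gives 6 + 10 + 0 + 10 + 6 + 3 + 28 + 10 + 15 + 6 = 94 transitive triples.
Total triples C(10,3) = 120, so cyclic triples = 120 − 94 = 26.

26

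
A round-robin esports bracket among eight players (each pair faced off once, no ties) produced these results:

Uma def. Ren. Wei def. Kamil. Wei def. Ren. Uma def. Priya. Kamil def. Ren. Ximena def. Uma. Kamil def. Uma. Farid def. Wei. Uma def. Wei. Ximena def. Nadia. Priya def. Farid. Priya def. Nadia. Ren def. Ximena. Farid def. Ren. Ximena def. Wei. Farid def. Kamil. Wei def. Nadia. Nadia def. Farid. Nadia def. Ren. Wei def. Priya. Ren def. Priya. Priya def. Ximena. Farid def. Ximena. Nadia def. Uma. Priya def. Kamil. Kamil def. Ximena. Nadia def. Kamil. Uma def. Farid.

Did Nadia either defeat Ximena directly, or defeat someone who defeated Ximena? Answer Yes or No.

Yes

Nadia did not beat Ximena directly.
Nadia beat Uma, Ren, Farid, Kamil. Of those, Ren beat Ximena.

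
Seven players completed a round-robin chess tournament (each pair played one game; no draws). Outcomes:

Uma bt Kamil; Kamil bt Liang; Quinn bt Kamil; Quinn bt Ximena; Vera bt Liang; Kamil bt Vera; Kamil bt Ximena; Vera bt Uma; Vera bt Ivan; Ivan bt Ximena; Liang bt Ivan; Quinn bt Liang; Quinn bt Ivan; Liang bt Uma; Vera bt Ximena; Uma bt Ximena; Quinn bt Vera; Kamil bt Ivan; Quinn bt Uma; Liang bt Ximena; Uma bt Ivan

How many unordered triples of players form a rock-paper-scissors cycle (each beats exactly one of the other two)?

Win totals: Uma 3, Ximena 0, Ivan 1, Kamil 4, Vera 4, Quinn 6, Liang 3.
A player with w wins dominates both others in C(w,2) triples; summing gives 3 + 0 + 0 + 6 + 6 + 15 + 3 = 33 transitive triples.
Total triples C(7,3) = 35, so cyclic triples = 35 − 33 = 2.

2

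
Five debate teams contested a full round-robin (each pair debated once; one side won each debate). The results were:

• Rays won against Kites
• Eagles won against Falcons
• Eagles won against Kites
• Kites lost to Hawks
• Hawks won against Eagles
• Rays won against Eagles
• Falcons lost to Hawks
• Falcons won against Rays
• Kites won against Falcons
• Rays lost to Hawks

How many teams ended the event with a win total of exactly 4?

1

Win totals: Kites 1, Falcons 1, Rays 2, Hawks 4, Eagles 2.
Exactly 4: Hawks — 1 team.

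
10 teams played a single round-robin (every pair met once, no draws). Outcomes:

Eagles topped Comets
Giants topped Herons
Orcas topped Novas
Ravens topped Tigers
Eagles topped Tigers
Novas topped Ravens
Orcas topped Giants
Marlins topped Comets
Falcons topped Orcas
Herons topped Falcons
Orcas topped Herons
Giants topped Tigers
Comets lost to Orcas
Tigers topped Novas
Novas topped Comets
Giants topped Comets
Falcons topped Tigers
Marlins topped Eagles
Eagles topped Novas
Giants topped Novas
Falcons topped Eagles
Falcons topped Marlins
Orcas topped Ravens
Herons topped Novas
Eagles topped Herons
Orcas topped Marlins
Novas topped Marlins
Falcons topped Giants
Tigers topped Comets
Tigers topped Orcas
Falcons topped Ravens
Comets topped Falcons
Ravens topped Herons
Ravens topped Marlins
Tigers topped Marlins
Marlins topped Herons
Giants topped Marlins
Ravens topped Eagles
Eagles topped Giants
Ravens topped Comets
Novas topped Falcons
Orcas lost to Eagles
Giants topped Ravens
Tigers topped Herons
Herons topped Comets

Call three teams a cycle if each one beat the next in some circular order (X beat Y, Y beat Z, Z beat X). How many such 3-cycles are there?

28

Win totals: Comets 1, Orcas 6, Novas 4, Marlins 3, Tigers 5, Ravens 5, Herons 3, Falcons 6, Giants 6, Eagles 6.
A team with w wins dominates both others in C(w,2) triples; summing gives 0 + 15 + 6 + 3 + 10 + 10 + 3 + 15 + 15 + 15 = 92 transitive triples.
Total triples C(10,3) = 120, so cyclic triples = 120 − 92 = 28.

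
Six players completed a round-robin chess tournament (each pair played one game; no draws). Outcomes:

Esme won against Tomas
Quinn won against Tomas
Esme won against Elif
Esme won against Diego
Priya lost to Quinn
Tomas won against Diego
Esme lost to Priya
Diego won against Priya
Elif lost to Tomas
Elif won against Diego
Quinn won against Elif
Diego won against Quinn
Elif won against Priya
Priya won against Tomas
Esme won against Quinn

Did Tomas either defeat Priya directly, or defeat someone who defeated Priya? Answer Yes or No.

Tomas did not beat Priya directly.
Tomas beat Elif, Diego. Of those, Elif beat Priya.

Yes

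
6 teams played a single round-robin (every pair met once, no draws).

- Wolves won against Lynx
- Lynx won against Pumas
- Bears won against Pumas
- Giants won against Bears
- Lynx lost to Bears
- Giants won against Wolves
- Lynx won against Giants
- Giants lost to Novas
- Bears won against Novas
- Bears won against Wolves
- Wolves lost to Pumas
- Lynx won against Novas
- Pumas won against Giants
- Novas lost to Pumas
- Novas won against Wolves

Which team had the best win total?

Bears

Win totals: Wolves 1, Pumas 3, Novas 2, Lynx 3, Giants 2, Bears 4.
Bears leads with 4 wins (next highest: 3).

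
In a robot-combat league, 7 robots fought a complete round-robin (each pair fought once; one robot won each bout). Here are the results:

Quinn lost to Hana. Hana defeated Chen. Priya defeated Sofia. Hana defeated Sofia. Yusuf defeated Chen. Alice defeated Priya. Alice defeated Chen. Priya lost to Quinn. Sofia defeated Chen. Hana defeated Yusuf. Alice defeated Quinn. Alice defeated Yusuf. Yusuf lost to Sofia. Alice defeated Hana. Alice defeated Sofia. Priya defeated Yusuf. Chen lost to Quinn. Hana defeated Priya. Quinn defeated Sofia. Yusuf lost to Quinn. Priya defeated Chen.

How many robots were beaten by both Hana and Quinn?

4

Hana beat: Yusuf, Quinn, Sofia, Chen, Priya.
Quinn beat: Yusuf, Sofia, Chen, Priya.
Both beat: Yusuf, Sofia, Chen, Priya — 4.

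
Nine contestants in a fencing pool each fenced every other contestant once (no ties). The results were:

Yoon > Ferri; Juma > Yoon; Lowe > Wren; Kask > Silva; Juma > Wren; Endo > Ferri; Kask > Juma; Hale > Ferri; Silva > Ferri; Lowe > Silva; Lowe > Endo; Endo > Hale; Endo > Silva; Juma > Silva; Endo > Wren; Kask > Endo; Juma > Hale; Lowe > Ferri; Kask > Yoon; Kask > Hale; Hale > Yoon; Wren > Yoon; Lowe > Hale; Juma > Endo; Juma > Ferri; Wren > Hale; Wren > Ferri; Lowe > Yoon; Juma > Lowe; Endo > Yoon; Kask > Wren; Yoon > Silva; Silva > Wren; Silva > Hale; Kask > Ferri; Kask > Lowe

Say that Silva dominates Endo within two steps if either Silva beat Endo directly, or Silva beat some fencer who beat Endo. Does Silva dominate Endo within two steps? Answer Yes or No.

Silva did not beat Endo directly.
Silva beat Ferri, Hale, Wren, but each of them lost to Endo. No two-step path.

No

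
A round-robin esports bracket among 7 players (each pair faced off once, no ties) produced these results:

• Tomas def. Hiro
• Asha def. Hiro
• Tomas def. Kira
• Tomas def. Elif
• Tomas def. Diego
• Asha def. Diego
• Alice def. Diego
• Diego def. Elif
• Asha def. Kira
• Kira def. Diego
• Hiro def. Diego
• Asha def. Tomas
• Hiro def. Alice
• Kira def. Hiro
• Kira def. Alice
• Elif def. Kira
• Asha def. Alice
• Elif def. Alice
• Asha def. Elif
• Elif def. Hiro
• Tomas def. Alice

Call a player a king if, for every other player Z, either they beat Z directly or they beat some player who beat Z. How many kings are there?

Kira cannot reach Asha, Tomas in two steps.
Alice cannot reach Kira, Asha, Hiro, Tomas in two steps.
Diego cannot reach Asha, Tomas in two steps.
Asha reaches everyone (king).
Hiro cannot reach Kira, Asha, Tomas in two steps.
Tomas cannot reach Asha in two steps.
Elif cannot reach Asha, Tomas in two steps.
Kings: Asha — 1.

1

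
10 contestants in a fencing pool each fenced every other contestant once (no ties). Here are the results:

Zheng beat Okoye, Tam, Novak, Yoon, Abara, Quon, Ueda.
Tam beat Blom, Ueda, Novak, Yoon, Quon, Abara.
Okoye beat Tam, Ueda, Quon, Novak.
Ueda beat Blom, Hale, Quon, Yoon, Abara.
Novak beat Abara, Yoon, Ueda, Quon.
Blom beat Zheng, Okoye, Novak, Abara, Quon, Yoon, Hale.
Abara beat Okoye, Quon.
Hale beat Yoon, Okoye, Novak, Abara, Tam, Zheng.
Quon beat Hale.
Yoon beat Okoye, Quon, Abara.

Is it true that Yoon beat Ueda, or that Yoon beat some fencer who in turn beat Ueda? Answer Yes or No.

Yes

Yoon did not beat Ueda directly.
Yoon beat Quon, Okoye, Abara. Of those, Okoye beat Ueda.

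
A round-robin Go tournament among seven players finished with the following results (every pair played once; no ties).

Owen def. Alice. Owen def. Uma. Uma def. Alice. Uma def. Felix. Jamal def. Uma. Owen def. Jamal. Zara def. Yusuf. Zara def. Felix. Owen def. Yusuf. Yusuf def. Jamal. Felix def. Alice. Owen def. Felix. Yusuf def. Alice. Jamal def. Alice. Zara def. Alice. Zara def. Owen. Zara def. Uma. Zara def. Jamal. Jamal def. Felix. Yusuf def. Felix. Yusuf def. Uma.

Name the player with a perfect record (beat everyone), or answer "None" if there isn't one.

Zara has 6 wins out of 6 opponents — a perfect record.

Zara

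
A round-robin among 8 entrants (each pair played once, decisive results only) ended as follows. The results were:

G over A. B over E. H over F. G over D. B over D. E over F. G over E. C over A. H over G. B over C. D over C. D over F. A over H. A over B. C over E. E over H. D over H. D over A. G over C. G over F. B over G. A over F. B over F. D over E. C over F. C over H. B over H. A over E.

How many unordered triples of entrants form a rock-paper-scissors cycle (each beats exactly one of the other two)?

7

Win totals: A 4, B 6, C 4, D 5, E 2, F 0, G 5, H 2.
An entrant with w wins dominates both others in C(w,2) triples; summing gives 6 + 15 + 6 + 10 + 1 + 0 + 10 + 1 = 49 transitive triples.
Total triples C(8,3) = 56, so cyclic triples = 56 − 49 = 7.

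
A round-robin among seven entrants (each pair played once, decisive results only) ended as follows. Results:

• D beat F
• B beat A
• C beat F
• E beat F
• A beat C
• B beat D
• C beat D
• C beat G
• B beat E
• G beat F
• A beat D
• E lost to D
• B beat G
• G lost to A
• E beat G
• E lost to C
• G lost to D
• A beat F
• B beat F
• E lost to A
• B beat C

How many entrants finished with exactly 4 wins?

1

Win totals: A 5, B 6, C 4, D 3, E 2, F 0, G 1.
Exactly 4: C — 1 entrant.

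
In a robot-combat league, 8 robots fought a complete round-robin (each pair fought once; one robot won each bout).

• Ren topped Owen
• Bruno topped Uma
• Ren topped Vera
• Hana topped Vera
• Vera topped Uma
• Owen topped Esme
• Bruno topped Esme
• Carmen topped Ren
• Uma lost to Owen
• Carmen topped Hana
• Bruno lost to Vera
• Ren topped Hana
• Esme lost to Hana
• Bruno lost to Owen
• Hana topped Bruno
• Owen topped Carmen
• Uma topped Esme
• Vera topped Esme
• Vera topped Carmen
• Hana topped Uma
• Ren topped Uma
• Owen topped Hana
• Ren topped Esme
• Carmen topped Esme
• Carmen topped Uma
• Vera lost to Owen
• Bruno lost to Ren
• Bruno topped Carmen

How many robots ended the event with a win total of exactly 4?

Win totals: Uma 1, Owen 6, Ren 6, Esme 0, Carmen 4, Vera 4, Hana 4, Bruno 3.
Exactly 4: Carmen, Vera, Hana — 3 robots.

3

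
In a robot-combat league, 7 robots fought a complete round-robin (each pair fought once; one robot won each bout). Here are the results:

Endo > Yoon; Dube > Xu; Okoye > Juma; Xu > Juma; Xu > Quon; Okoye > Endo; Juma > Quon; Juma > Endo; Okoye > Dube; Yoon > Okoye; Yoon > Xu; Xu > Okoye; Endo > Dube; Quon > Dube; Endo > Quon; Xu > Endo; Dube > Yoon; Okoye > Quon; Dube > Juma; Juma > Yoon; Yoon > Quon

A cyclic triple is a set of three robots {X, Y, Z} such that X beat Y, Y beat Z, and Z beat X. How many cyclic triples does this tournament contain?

Win totals: Endo 3, Dube 3, Xu 4, Quon 1, Yoon 3, Okoye 4, Juma 3.
A robot with w wins dominates both others in C(w,2) triples; summing gives 3 + 3 + 6 + 0 + 3 + 6 + 3 = 24 transitive triples.
Total triples C(7,3) = 35, so cyclic triples = 35 − 24 = 11.

11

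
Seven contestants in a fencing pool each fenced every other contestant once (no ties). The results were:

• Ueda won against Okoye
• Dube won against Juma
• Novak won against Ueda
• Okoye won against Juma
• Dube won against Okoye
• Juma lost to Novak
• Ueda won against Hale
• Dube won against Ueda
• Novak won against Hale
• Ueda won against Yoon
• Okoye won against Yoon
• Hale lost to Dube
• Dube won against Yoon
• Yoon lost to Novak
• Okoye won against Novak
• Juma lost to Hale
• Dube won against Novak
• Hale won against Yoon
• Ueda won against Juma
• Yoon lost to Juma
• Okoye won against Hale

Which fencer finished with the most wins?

Win totals: Novak 4, Yoon 0, Hale 2, Ueda 4, Dube 6, Okoye 4, Juma 1.
Dube leads with 6 wins (next highest: 4).

Dube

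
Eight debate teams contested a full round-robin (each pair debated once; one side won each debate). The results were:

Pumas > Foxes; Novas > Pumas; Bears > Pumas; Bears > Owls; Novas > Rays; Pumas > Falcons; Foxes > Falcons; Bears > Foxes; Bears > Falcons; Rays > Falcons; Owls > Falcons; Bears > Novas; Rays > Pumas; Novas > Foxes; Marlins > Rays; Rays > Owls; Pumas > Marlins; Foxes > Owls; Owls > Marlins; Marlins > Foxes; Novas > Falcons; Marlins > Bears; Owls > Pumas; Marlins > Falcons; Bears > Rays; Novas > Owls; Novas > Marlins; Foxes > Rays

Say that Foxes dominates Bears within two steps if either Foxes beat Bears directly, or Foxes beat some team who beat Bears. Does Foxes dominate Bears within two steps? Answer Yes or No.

No

Foxes did not beat Bears directly.
Foxes beat Owls, Rays, Falcons, but each of them lost to Bears. No two-step path.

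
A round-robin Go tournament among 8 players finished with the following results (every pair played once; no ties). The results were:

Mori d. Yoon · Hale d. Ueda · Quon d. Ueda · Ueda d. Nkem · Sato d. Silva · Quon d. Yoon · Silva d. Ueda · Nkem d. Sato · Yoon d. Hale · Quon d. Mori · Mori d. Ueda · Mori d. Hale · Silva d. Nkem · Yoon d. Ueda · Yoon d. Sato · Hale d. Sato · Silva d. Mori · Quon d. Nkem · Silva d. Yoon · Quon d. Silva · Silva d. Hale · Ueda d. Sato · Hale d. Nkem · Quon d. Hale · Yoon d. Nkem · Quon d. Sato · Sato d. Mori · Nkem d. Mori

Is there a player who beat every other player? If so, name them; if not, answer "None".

Quon has 7 wins out of 7 opponents — a perfect record.

Quon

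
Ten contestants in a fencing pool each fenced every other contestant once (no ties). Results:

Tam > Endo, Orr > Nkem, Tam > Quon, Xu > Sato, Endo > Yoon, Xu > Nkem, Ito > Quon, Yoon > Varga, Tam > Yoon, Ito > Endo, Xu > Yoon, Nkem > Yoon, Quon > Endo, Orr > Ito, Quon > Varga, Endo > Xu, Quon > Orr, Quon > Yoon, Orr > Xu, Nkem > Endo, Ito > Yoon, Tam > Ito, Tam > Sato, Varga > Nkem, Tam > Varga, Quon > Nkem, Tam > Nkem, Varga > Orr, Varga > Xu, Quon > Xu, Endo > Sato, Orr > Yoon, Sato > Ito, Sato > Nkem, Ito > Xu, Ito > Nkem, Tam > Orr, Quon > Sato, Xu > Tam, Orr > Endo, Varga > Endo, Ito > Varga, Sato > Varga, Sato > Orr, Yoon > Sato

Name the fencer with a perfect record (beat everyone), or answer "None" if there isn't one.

None

Highest win total is Tam with 8 (out of 9 possible).
Tam lost to Xu, so no fencer went undefeated.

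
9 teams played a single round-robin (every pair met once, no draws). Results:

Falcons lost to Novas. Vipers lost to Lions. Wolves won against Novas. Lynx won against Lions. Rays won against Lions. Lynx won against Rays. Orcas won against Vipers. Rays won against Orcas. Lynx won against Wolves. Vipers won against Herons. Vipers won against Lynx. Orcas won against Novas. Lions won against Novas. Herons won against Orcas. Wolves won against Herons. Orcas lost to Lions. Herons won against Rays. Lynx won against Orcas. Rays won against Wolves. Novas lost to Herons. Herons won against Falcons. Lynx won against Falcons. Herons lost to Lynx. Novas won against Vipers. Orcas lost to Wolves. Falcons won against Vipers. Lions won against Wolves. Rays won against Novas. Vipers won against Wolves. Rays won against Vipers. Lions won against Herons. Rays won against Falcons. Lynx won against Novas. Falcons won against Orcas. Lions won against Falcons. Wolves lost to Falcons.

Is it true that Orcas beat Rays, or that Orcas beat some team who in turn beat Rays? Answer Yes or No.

No

Orcas did not beat Rays directly.
Orcas beat Vipers, Novas, but each of them lost to Rays. No two-step path.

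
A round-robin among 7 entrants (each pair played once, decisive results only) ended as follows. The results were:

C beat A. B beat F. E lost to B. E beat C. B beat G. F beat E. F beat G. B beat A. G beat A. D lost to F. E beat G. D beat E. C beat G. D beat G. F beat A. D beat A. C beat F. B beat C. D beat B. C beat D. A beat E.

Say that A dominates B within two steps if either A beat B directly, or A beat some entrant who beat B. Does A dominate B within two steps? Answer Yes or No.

A did not beat B directly.
A beat E, but each of them lost to B. No two-step path.

No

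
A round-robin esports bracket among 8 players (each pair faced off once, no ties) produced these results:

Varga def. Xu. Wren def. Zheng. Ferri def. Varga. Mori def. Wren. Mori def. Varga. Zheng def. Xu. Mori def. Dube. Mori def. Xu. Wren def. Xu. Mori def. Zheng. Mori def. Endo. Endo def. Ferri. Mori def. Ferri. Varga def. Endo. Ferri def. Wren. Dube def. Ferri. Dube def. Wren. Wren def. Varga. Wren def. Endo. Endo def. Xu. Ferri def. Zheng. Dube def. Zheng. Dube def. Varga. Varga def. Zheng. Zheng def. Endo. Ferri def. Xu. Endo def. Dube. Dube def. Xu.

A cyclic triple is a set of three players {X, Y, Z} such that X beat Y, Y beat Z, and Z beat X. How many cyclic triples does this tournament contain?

6

Win totals: Varga 3, Dube 5, Wren 4, Zheng 2, Endo 3, Ferri 4, Mori 7, Xu 0.
A player with w wins dominates both others in C(w,2) triples; summing gives 3 + 10 + 6 + 1 + 3 + 6 + 21 + 0 = 50 transitive triples.
Total triples C(8,3) = 56, so cyclic triples = 56 − 50 = 6.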